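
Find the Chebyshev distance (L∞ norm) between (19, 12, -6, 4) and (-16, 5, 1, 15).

max(|x_i - y_i|) = max(|19 - (-16)|, |12 - 5|, |-6 - 1|, |4 - 15|) = max(35, 7, 7, 11) = 35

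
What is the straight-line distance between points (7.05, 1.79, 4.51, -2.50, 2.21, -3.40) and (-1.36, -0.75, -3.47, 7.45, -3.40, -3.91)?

√(Σ(x_i - y_i)²) = √((7.05 - (-1.36))² + (1.79 - (-0.75))² + (4.51 - (-3.47))² + (-2.5 - 7.45)² + (2.21 - (-3.4))² + (-3.4 - (-3.91))²)
= √(8.41² + 2.54² + 7.98² + (-9.95)² + 5.61² + 0.51²) = √(70.7281 + 6.4516 + 63.6804 + 99.0025 + 31.4721 + 0.2601) = √271.5948 ≈ 16.4801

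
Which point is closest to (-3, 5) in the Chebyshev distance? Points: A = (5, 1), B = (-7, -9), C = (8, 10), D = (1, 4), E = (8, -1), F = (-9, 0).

Distances: d(A) = 8, d(B) = 14, d(C) = 11, d(D) = 4, d(E) = 11, d(F) = 6. Nearest: D = (1, 4) with distance 4.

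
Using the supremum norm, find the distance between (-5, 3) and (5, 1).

max(|x_i - y_i|) = max(|-5 - 5|, |3 - 1|) = max(10, 2) = 10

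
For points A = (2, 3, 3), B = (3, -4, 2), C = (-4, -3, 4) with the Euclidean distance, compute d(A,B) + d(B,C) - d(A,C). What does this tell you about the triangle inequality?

d(A,B) = √(1² + 7² + 1²) = √51 ≈ 7.1414, d(B,C) = √(7² + 1² + 2²) = √54 ≈ 7.3485, d(A,C) = √(6² + 6² + 1²) = √73 ≈ 8.544.
d(A,B) + d(B,C) - d(A,C) = 7.1414 + 7.3485 - 8.544 = 14.4899 - 8.544 = 5.9459 (to 4 decimal places). This is ≥ 0, so the triangle inequality holds for these points.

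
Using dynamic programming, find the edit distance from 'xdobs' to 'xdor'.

Let D[i][j] be the edit distance between the first i characters of 'xdobs' and the first j characters of 'xdor', with D[i][0] = i, D[0][j] = j, and D[i][j] = D[i-1][j-1] if the characters match, else 1 + min(D[i-1][j], D[i][j-1], D[i-1][j-1]). Filling the table (rows: prefixes of 'xdobs', columns: prefixes of 'xdor'):
     ε  x  d  o  r
  ε  0  1  2  3  4
  x  1  0  1  2  3
  d  2  1  0  1  2
  o  3  2  1  0  1
  b  4  3  2  1  1
  s  5  4  3  2  2
The bottom-right entry gives D[5][4] = 2, so no sequence of fewer than 2 edits works. Backtracking through the table gives one optimal edit sequence (2 edits):
  xdobs → xdos (del b @4)
  xdos → xdor (sub s→r @4)
Edit distance = 2.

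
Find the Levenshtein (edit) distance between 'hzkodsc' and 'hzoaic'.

Let D[i][j] be the edit distance between the first i characters of 'hzkodsc' and the first j characters of 'hzoaic', with D[i][0] = i, D[0][j] = j, and D[i][j] = D[i-1][j-1] if the characters match, else 1 + min(D[i-1][j], D[i][j-1], D[i-1][j-1]). Filling the table (rows: prefixes of 'hzkodsc', columns: prefixes of 'hzoaic'):
     ε  h  z  o  a  i  c
  ε  0  1  2  3  4  5  6
  h  1  0  1  2  3  4  5
  z  2  1  0  1  2  3  4
  k  3  2  1  1  2  3  4
  o  4  3  2  1  2  3  4
  d  5  4  3  2  2  3  4
  s  6  5  4  3  3  3  4
  c  7  6  5  4  4  4  3
The bottom-right entry gives D[7][6] = 3, so no sequence of fewer than 3 edits works. Backtracking through the table gives one optimal edit sequence (3 edits):
  hzkodsc → hzodsc (del k @3)
  hzodsc → hzoasc (sub d→a @4)
  hzoasc → hzoaic (sub s→i @5)
Edit distance = 3.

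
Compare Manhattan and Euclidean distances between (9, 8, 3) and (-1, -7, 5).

L1 = |9 - (-1)| + |8 - (-7)| + |3 - 5| = 10 + 15 + 2 = 27
L2 = √(10² + 15² + 2²) = √329 ≈ 18.1384
L1 ≥ L2 always (equality iff movement is along one axis); L1 > L2 here.
Ratio L1/L2 = 27/√329 ≈ 1.4886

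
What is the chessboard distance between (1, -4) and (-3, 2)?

max(|x_i - y_i|) = max(|1 - (-3)|, |-4 - 2|) = max(4, 6) = 6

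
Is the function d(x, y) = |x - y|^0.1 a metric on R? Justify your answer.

Yes. With 0 < p = 0.1 ≤ 1, d(x,y) = |x-y|^0.1 is a metric on R. Non-negativity and symmetry are immediate; |x-y|^0.1 = 0 ⟺ |x-y| = 0 ⟺ x = y. For the triangle inequality, the function t ↦ t^0.1 is subadditive on [0,∞) when p ≤ 1, so |x-z|^0.1 ≤ (|x-y| + |y-z|)^0.1 ≤ |x-y|^0.1 + |y-z|^0.1.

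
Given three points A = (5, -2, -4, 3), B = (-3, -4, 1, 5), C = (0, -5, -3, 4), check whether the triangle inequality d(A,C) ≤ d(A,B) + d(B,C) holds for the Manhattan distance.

d(A,B) = 8 + 2 + 5 + 2 = 17, d(B,C) = 3 + 1 + 4 + 1 = 9, d(A,C) = 5 + 3 + 1 + 1 = 10.
d(A,C) = 10 ≤ 17 + 9 = 26. Triangle inequality is satisfied.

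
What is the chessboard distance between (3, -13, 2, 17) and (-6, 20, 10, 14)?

max(|x_i - y_i|) = max(|3 - (-6)|, |-13 - 20|, |2 - 10|, |17 - 14|) = max(9, 33, 8, 3) = 33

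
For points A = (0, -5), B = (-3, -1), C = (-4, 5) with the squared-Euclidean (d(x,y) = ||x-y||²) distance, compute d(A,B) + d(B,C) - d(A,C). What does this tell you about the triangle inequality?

d(A,B) = 3² + 4² = 25, d(B,C) = 1² + 6² = 37, d(A,C) = 4² + 10² = 116.
d(A,B) + d(B,C) - d(A,C) = 25 + 37 - 116 = 62 - 116 = -54. This is < 0, so the triangle inequality FAILS for these points (squared-Euclidean is not a metric).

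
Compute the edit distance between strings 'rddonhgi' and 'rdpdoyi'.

Let D[i][j] be the edit distance between the first i characters of 'rddonhgi' and the first j characters of 'rdpdoyi', with D[i][0] = i, D[0][j] = j, and D[i][j] = D[i-1][j-1] if the characters match, else 1 + min(D[i-1][j], D[i][j-1], D[i-1][j-1]). Filling the table (rows: prefixes of 'rddonhgi', columns: prefixes of 'rdpdoyi'):
     ε  r  d  p  d  o  y  i
  ε  0  1  2  3  4  5  6  7
  r  1  0  1  2  3  4  5  6
  d  2  1  0  1  2  3  4  5
  d  3  2  1  1  1  2  3  4
  o  4  3  2  2  2  1  2  3
  n  5  4  3  3  3  2  2  3
  h  6  5  4  4  4  3  3  3
  g  7  6  5  5  5  4  4  4
  i  8  7  6  6  6  5  5  4
The bottom-right entry gives D[8][7] = 4, so no sequence of fewer than 4 edits works. Backtracking through the table gives one optimal edit sequence (4 edits):
  rddonhgi → rdpdonhgi (ins p @3)
  rdpdonhgi → rdpdohgi (del n @6)
  rdpdohgi → rdpdogi (del h @6)
  rdpdogi → rdpdoyi (sub g→y @6)
Edit distance = 4.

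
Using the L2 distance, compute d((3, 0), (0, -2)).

(Σ|x_i - y_i|^2)^(1/2) = (|3 - 0|^2 + |0 - (-2)|^2)^(1/2)
= (3^2 + 2^2)^(1/2) = (9 + 4)^(1/2) = (13)^(1/2) ≈ 3.6056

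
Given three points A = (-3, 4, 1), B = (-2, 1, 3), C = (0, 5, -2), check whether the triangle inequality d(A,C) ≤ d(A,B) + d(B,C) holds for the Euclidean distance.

d(A,B) = √(1² + 3² + 2²) = √14 ≈ 3.7417, d(B,C) = √(2² + 4² + 5²) = √45 ≈ 6.7082, d(A,C) = √(3² + 1² + 3²) = √19 ≈ 4.3589.
d(A,C) ≈ 4.3589 ≤ 3.7417 + 6.7082 = 10.4499. Triangle inequality is satisfied.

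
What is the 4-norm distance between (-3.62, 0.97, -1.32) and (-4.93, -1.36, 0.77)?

(Σ|x_i - y_i|^4)^(1/4) = (|-3.62 - (-4.93)|^4 + |0.97 - (-1.36)|^4 + |-1.32 - 0.77|^4)^(1/4)
= (1.31^4 + 2.33^4 + 2.09^4)^(1/4) ≈ (2.945 + 29.473 + 19.0803)^(1/4) = (51.4983)^(1/4) ≈ 2.6788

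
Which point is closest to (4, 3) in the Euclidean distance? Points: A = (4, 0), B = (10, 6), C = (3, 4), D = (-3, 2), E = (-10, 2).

Distances: d(A) = 3, d(B) ≈ 6.7082, d(C) ≈ 1.4142, d(D) ≈ 7.0711, d(E) ≈ 14.0357. Nearest: C = (3, 4) with distance 1.4142.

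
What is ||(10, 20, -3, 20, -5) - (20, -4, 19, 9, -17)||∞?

max(|x_i - y_i|) = max(|10 - 20|, |20 - (-4)|, |-3 - 19|, |20 - 9|, |-5 - (-17)|) = max(10, 24, 22, 11, 12) = 24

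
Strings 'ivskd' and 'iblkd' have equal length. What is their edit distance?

Let D[i][j] be the edit distance between the first i characters of 'ivskd' and the first j characters of 'iblkd', with D[i][0] = i, D[0][j] = j, and D[i][j] = D[i-1][j-1] if the characters match, else 1 + min(D[i-1][j], D[i][j-1], D[i-1][j-1]). Filling the table (rows: prefixes of 'ivskd', columns: prefixes of 'iblkd'):
     ε  i  b  l  k  d
  ε  0  1  2  3  4  5
  i  1  0  1  2  3  4
  v  2  1  1  2  3  4
  s  3  2  2  2  3  4
  k  4  3  3  3  2  3
  d  5  4  4  4  3  2
The bottom-right entry gives D[5][5] = 2, so no sequence of fewer than 2 edits works. Backtracking through the table gives one optimal edit sequence (2 edits):
  ivskd → ibskd (sub v→b @2)
  ibskd → iblkd (sub s→l @3)
Edit distance = 2.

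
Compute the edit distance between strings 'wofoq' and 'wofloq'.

Let D[i][j] be the edit distance between the first i characters of 'wofoq' and the first j characters of 'wofloq', with D[i][0] = i, D[0][j] = j, and D[i][j] = D[i-1][j-1] if the characters match, else 1 + min(D[i-1][j], D[i][j-1], D[i-1][j-1]). Filling the table (rows: prefixes of 'wofoq', columns: prefixes of 'wofloq'):
     ε  w  o  f  l  o  q
  ε  0  1  2  3  4  5  6
  w  1  0  1  2  3  4  5
  o  2  1  0  1  2  3  4
  f  3  2  1  0  1  2  3
  o  4  3  2  1  1  1  2
  q  5  4  3  2  2  2  1
The bottom-right entry gives D[5][6] = 1, so no sequence of fewer than 1 edit works. Backtracking through the table gives one optimal edit sequence (1 edit):
  wofoq → wofloq (ins l @4)
Edit distance = 1.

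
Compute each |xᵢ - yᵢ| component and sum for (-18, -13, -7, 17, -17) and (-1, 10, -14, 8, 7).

Σ|x_i - y_i| = |-18 - (-1)| + |-13 - 10| + |-7 - (-14)| + |17 - 8| + |-17 - 7| = 17 + 23 + 7 + 9 + 24 = 80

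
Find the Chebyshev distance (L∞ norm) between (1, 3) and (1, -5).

max(|x_i - y_i|) = max(|1 - 1|, |3 - (-5)|) = max(0, 8) = 8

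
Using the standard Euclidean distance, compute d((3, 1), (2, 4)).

(Σ|x_i - y_i|^2)^(1/2) = (|3 - 2|^2 + |1 - 4|^2)^(1/2)
= (1^2 + 3^2)^(1/2) = (1 + 9)^(1/2) = (10)^(1/2) ≈ 3.1623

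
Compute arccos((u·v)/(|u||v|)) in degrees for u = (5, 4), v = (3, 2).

With u = (5, 4), v = (3, 2):
u·v = 5·3 + 4·2 = 15 + 8 = 23.
|u| = √(5² + 4²) = √41, |v| = √(3² + 2²) = √13, so |u||v| = √(41·13) = √533.
cos θ = (u·v)/(|u||v|) = 23/√533 ≈ 0.996241
θ = arccos(0.996241) ≈ 4.97°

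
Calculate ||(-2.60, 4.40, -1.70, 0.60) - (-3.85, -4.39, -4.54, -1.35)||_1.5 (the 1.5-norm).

(Σ|x_i - y_i|^1.5)^(1/1.5) = (|-2.6 - (-3.85)|^1.5 + |4.4 - (-4.39)|^1.5 + |-1.7 - (-4.54)|^1.5 + |0.6 - (-1.35)|^1.5)^(1/1.5)
= (1.25^1.5 + 8.79^1.5 + 2.84^1.5 + 1.95^1.5)^(1/1.5) ≈ (1.3975 + 26.0605 + 4.7861 + 2.723)^(1/1.5) = (34.9671)^(1/1.5) ≈ 10.6932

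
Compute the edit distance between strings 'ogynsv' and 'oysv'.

Let D[i][j] be the edit distance between the first i characters of 'ogynsv' and the first j characters of 'oysv', with D[i][0] = i, D[0][j] = j, and D[i][j] = D[i-1][j-1] if the characters match, else 1 + min(D[i-1][j], D[i][j-1], D[i-1][j-1]). Filling the table (rows: prefixes of 'ogynsv', columns: prefixes of 'oysv'):
     ε  o  y  s  v
  ε  0  1  2  3  4
  o  1  0  1  2  3
  g  2  1  1  2  3
  y  3  2  1  2  3
  n  4  3  2  2  3
  s  5  4  3  2  3
  v  6  5  4  3  2
The bottom-right entry gives D[6][4] = 2, so no sequence of fewer than 2 edits works. Backtracking through the table gives one optimal edit sequence (2 edits):
  ogynsv → oynsv (del g @2)
  oynsv → oysv (del n @3)
Edit distance = 2.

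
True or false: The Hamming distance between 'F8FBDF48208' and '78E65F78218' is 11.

Differing positions: 1, 3, 4, 5, 7, 10. Hamming distance = 6, so the claim that d_H = 11 is false.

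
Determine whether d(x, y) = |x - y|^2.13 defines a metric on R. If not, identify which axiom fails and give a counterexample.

No. d(x,y) = |x-y|^2.13 fails the triangle inequality since p = 2.13 > 1. Counterexample: x = -3, y = 4, z = 6. d(x,z) = |-3 - 6|^2.13 = 9^2.13 ≈ 107.7796, but d(x,y) + d(y,z) = 7^2.13 + 2^2.13 ≈ 63.1043 + 4.3772 = 67.4815. Since 107.7796 > 67.4815, the triangle inequality is violated.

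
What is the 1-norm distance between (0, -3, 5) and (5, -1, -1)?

Σ|x_i - y_i| = |0 - 5| + |-3 - (-1)| + |5 - (-1)| = 5 + 2 + 6 = 13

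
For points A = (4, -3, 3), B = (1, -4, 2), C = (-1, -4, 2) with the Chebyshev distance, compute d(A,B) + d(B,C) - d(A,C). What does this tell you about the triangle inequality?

d(A,B) = max(3, 1, 1) = 3, d(B,C) = max(2, 0, 0) = 2, d(A,C) = max(5, 1, 1) = 5.
d(A,B) + d(B,C) - d(A,C) = 3 + 2 - 5 = 5 - 5 = 0. This is ≥ 0, so the triangle inequality holds for these points.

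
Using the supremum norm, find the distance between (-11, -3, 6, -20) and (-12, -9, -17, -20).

max(|x_i - y_i|) = max(|-11 - (-12)|, |-3 - (-9)|, |6 - (-17)|, |-20 - (-20)|) = max(1, 6, 23, 0) = 23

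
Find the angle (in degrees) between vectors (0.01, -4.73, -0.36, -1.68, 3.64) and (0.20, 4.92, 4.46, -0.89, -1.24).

With u = (0.01, -4.73, -0.36, -1.68, 3.64), v = (0.20, 4.92, 4.46, -0.89, -1.24):
u·v = 0.01·0.2 + (-4.73)·4.92 + (-0.36)·4.46 + (-1.68)·(-0.89) + 3.64·(-1.24) = 0.002 + (-23.2716) + (-1.6056) + 1.4952 + (-4.5136) = -27.8936.
|u| = √(0.01² + (-4.73)² + (-0.36)² + (-1.68)² + 3.64²) = √(0.0001 + 22.3729 + 0.1296 + 2.8224 + 13.2496) = √38.5746, |v| = √(0.2² + 4.92² + 4.46² + (-0.89)² + (-1.24)²) = √(0.04 + 24.2064 + 19.8916 + 0.7921 + 1.5376) = √46.4677.
cos θ = (u·v)/(|u||v|) = -27.8936/(√38.5746·√46.4677) ≈ -0.658837
θ = arccos(-0.658837) ≈ 131.21°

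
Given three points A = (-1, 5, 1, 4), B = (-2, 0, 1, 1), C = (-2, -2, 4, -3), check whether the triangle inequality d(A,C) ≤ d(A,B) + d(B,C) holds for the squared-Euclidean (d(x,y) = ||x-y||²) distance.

d(A,B) = 1² + 5² + 0² + 3² = 35, d(B,C) = 0² + 2² + 3² + 4² = 29, d(A,C) = 1² + 7² + 3² + 7² = 108.
d(A,C) = 108 > 35 + 29 = 64. Triangle inequality is VIOLATED. (Squared-Euclidean is not a metric — this is a counterexample.)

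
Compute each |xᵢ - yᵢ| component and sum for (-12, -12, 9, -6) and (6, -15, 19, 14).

Σ|x_i - y_i| = |-12 - 6| + |-12 - (-15)| + |9 - 19| + |-6 - 14| = 18 + 3 + 10 + 20 = 51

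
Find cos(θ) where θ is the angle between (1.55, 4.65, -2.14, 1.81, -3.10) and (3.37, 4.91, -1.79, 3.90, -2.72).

With u = (1.55, 4.65, -2.14, 1.81, -3.10), v = (3.37, 4.91, -1.79, 3.90, -2.72):
u·v = 1.55·3.37 + 4.65·4.91 + (-2.14)·(-1.79) + 1.81·3.9 + (-3.1)·(-2.72) = 5.2235 + 22.8315 + 3.8306 + 7.059 + 8.432 = 47.3766.
|u| = √(1.55² + 4.65² + (-2.14)² + 1.81² + (-3.1)²) = √(2.4025 + 21.6225 + 4.5796 + 3.2761 + 9.61) = √41.4907, |v| = √(3.37² + 4.91² + (-1.79)² + 3.9² + (-2.72)²) = √(11.3569 + 24.1081 + 3.2041 + 15.21 + 7.3984) = √61.2775.
cos θ = (u·v)/(|u||v|) = 47.3766/(√41.4907·√61.2775) ≈ 0.9396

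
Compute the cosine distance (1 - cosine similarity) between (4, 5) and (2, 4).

With u = (4, 5), v = (2, 4):
u·v = 4·2 + 5·4 = 8 + 20 = 28.
|u| = √(4² + 5²) = √41, |v| = √(2² + 4²) = √20, so |u||v| = √(41·20) = √820.
cos θ = (u·v)/(|u||v|) = 28/√820 ≈ 0.9778
Cosine distance = 1 - cos θ ≈ 1 - 0.9778 = 0.0222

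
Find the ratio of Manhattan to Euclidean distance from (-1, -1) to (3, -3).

L1 = |-1 - 3| + |-1 - (-3)| = 4 + 2 = 6
L2 = √(4² + 2²) = √20 ≈ 4.4721
L1 ≥ L2 always (equality iff movement is along one axis); L1 > L2 here.
Ratio L1/L2 = 6/√20 ≈ 1.3416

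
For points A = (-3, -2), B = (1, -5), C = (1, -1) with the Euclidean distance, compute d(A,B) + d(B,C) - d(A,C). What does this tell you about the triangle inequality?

d(A,B) = √(4² + 3²) = √25 = 5, d(B,C) = √(0² + 4²) = √16 = 4, d(A,C) = √(4² + 1²) = √17 ≈ 4.1231.
d(A,B) + d(B,C) - d(A,C) = 5 + 4 - 4.1231 = 9 - 4.1231 = 4.8769 (to 4 decimal places). This is ≥ 0, so the triangle inequality holds for these points.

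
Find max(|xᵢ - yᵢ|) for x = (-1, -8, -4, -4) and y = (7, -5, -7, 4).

max(|x_i - y_i|) = max(|-1 - 7|, |-8 - (-5)|, |-4 - (-7)|, |-4 - 4|) = max(8, 3, 3, 8) = 8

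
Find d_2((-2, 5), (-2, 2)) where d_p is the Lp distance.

(Σ|x_i - y_i|^2)^(1/2) = (|-2 - (-2)|^2 + |5 - 2|^2)^(1/2)
= (0^2 + 3^2)^(1/2) = (0 + 9)^(1/2) = (9)^(1/2) = 3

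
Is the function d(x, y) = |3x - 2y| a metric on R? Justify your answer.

No. d fails symmetry: d(8, 9) = |3·8 - 2·9| = |6| = 6, but d(9, 8) = |3·9 - 2·8| = |11| = 11. Since 6 ≠ 11, d(x,y) ≠ d(y,x) in general.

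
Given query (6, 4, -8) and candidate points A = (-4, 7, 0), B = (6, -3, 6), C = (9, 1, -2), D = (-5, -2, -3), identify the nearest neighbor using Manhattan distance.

Distances: d(A) = 21, d(B) = 21, d(C) = 12, d(D) = 22. Nearest: C = (9, 1, -2) with distance 12.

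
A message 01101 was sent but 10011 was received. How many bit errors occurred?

Differing positions: 1, 2, 3, 4. Hamming distance = 4.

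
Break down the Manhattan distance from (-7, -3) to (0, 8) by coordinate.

Σ|x_i - y_i| = |-7 - 0| + |-3 - 8| = 7 + 11 = 18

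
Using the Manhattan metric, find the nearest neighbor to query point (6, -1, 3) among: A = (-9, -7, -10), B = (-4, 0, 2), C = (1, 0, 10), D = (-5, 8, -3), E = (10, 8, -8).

Distances: d(A) = 34, d(B) = 12, d(C) = 13, d(D) = 26, d(E) = 24. Nearest: B = (-4, 0, 2) with distance 12.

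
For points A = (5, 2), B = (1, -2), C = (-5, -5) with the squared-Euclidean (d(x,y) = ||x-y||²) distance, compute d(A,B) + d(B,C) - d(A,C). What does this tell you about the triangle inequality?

d(A,B) = 4² + 4² = 32, d(B,C) = 6² + 3² = 45, d(A,C) = 10² + 7² = 149.
d(A,B) + d(B,C) - d(A,C) = 32 + 45 - 149 = 77 - 149 = -72. This is < 0, so the triangle inequality FAILS for these points (squared-Euclidean is not a metric).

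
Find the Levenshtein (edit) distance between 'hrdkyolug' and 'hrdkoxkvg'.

Let D[i][j] be the edit distance between the first i characters of 'hrdkyolug' and the first j characters of 'hrdkoxkvg', with D[i][0] = i, D[0][j] = j, and D[i][j] = D[i-1][j-1] if the characters match, else 1 + min(D[i-1][j], D[i][j-1], D[i-1][j-1]). Filling the table (rows: prefixes of 'hrdkyolug', columns: prefixes of 'hrdkoxkvg'):
     ε  h  r  d  k  o  x  k  v  g
  ε  0  1  2  3  4  5  6  7  8  9
  h  1  0  1  2  3  4  5  6  7  8
  r  2  1  0  1  2  3  4  5  6  7
  d  3  2  1  0  1  2  3  4  5  6
  k  4  3  2  1  0  1  2  3  4  5
  y  5  4  3  2  1  1  2  3  4  5
  o  6  5  4  3  2  1  2  3  4  5
  l  7  6  5  4  3  2  2  3  4  5
  u  8  7  6  5  4  3  3  3  4  5
  g  9  8  7  6  5  4  4  4  4  4
The bottom-right entry gives D[9][9] = 4, so no sequence of fewer than 4 edits works. Backtracking through the table gives one optimal edit sequence (4 edits):
  hrdkyolug → hrdkoolug (sub y→o @5)
  hrdkoolug → hrdkoxlug (sub o→x @6)
  hrdkoxlug → hrdkoxkug (sub l→k @7)
  hrdkoxkug → hrdkoxkvg (sub u→v @8)
Edit distance = 4.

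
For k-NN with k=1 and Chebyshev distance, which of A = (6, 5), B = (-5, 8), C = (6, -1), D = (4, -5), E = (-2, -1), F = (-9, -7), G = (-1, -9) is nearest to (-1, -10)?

Distances: d(A) = 15, d(B) = 18, d(C) = 9, d(D) = 5, d(E) = 9, d(F) = 8, d(G) = 1. Nearest: G = (-1, -9) with distance 1.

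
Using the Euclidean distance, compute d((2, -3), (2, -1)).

(Σ|x_i - y_i|^2)^(1/2) = (|2 - 2|^2 + |-3 - (-1)|^2)^(1/2)
= (0^2 + 2^2)^(1/2) = (0 + 4)^(1/2) = (4)^(1/2) = 2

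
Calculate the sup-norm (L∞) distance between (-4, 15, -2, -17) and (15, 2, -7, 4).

max(|x_i - y_i|) = max(|-4 - 15|, |15 - 2|, |-2 - (-7)|, |-17 - 4|) = max(19, 13, 5, 21) = 21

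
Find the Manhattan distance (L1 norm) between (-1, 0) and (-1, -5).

Σ|x_i - y_i| = |-1 - (-1)| + |0 - (-5)| = 0 + 5 = 5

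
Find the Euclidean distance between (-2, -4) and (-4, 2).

√(Σ(x_i - y_i)²) = √((-2 - (-4))² + (-4 - 2)²)
= √(2² + (-6)²) = √(4 + 36) = √40 ≈ 6.3246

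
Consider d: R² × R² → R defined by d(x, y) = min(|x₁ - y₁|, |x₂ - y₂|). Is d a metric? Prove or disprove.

No. d fails identity of indiscernibles: take x = (-3, 0) and y = (-3, 9). Then d(x,y) = min(|-3 - (-3)|, |0 - 9|) = min(0, 9) = 0, yet x ≠ y.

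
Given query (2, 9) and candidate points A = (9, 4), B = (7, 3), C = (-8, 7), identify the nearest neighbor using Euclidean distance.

Distances: d(A) ≈ 8.6023, d(B) ≈ 7.8102, d(C) ≈ 10.198. Nearest: B = (7, 3) with distance 7.8102.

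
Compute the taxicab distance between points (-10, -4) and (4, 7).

Σ|x_i - y_i| = |-10 - 4| + |-4 - 7| = 14 + 11 = 25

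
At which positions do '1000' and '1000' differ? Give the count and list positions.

Differing positions: none. Hamming distance = 0.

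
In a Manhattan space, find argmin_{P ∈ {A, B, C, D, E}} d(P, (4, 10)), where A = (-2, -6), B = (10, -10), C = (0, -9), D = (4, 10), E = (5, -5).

Distances: d(A) = 22, d(B) = 26, d(C) = 23, d(D) = 0, d(E) = 16. Nearest: D = (4, 10) with distance 0.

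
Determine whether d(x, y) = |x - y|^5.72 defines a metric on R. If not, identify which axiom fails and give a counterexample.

No. d(x,y) = |x-y|^5.72 fails the triangle inequality since p = 5.72 > 1. Counterexample: x = 5, y = 11, z = 20. d(x,z) = |5 - 20|^5.72 = 15^5.72 ≈ 5336321.6837, but d(x,y) + d(y,z) = 6^5.72 + 9^5.72 ≈ 28250.4358 + 287254.7071 = 315505.1429. Since 5336321.6837 > 315505.1429, the triangle inequality is violated.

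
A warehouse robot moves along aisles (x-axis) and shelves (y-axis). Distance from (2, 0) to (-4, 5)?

Σ|x_i - y_i| = |2 - (-4)| + |0 - 5| = 6 + 5 = 11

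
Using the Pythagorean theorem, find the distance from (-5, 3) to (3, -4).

√(Σ(x_i - y_i)²) = √((-5 - 3)² + (3 - (-4))²)
= √((-8)² + 7²) = √(64 + 49) = √113 ≈ 10.6301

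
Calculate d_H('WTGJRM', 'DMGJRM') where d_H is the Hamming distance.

Differing positions: 1, 2. Hamming distance = 2.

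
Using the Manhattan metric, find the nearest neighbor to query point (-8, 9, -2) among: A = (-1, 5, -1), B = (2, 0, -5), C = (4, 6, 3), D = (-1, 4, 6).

Distances: d(A) = 12, d(B) = 22, d(C) = 20, d(D) = 20. Nearest: A = (-1, 5, -1) with distance 12.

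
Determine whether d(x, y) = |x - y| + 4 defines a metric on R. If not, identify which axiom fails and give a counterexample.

No. d fails identity of indiscernibles (specifically d(x,x) = 0): d(-2, -2) = |-2 - (-2)| + 4 = 0 + 4 = 4 ≠ 0.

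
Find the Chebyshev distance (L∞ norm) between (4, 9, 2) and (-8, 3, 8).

max(|x_i - y_i|) = max(|4 - (-8)|, |9 - 3|, |2 - 8|) = max(12, 6, 6) = 12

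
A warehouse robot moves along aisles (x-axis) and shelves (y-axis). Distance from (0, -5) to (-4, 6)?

Σ|x_i - y_i| = |0 - (-4)| + |-5 - 6| = 4 + 11 = 15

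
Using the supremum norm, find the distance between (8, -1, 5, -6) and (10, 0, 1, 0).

max(|x_i - y_i|) = max(|8 - 10|, |-1 - 0|, |5 - 1|, |-6 - 0|) = max(2, 1, 4, 6) = 6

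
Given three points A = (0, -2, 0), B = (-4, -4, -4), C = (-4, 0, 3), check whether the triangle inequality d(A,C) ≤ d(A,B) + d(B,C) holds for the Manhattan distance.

d(A,B) = 4 + 2 + 4 = 10, d(B,C) = 0 + 4 + 7 = 11, d(A,C) = 4 + 2 + 3 = 9.
d(A,C) = 9 ≤ 10 + 11 = 21. Triangle inequality is satisfied.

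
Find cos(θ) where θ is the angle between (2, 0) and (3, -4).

With u = (2, 0), v = (3, -4):
u·v = 2·3 + 0·(-4) = 6 + 0 = 6.
|u| = √(2² + 0²) = √4, |v| = √(3² + (-4)²) = √25, so |u||v| = √(4·25) = √100 = 10.
cos θ = (u·v)/(|u||v|) = 6/10 = 0.6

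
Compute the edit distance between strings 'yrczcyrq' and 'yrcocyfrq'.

Let D[i][j] be the edit distance between the first i characters of 'yrczcyrq' and the first j characters of 'yrcocyfrq', with D[i][0] = i, D[0][j] = j, and D[i][j] = D[i-1][j-1] if the characters match, else 1 + min(D[i-1][j], D[i][j-1], D[i-1][j-1]). Filling the table (rows: prefixes of 'yrczcyrq', columns: prefixes of 'yrcocyfrq'):
     ε  y  r  c  o  c  y  f  r  q
  ε  0  1  2  3  4  5  6  7  8  9
  y  1  0  1  2  3  4  5  6  7  8
  r  2  1  0  1  2  3  4  5  6  7
  c  3  2  1  0  1  2  3  4  5  6
  z  4  3  2  1  1  2  3  4  5  6
  c  5  4  3  2  2  1  2  3  4  5
  y  6  5  4  3  3  2  1  2  3  4
  r  7  6  5  4  4  3  2  2  2  3
  q  8  7  6  5  5  4  3  3  3  2
The bottom-right entry gives D[8][9] = 2, so no sequence of fewer than 2 edits works. Backtracking through the table gives one optimal edit sequence (2 edits):
  yrczcyrq → yrcocyrq (sub z→o @4)
  yrcocyrq → yrcocyfrq (ins f @7)
Edit distance = 2.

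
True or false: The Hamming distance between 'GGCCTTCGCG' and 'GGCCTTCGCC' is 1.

Differing positions: 10. Hamming distance = 1, so the claim is true.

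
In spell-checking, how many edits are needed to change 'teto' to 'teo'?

Let D[i][j] be the edit distance between the first i characters of 'teto' and the first j characters of 'teo', with D[i][0] = i, D[0][j] = j, and D[i][j] = D[i-1][j-1] if the characters match, else 1 + min(D[i-1][j], D[i][j-1], D[i-1][j-1]). Filling the table (rows: prefixes of 'teto', columns: prefixes of 'teo'):
     ε  t  e  o
  ε  0  1  2  3
  t  1  0  1  2
  e  2  1  0  1
  t  3  2  1  1
  o  4  3  2  1
The bottom-right entry gives D[4][3] = 1, so no sequence of fewer than 1 edit works. Backtracking through the table gives one optimal edit sequence (1 edit):
  teto → teo (del t @3)
Edit distance = 1.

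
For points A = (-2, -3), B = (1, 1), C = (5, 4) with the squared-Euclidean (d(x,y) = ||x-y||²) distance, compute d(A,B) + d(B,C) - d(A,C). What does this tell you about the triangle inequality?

d(A,B) = 3² + 4² = 25, d(B,C) = 4² + 3² = 25, d(A,C) = 7² + 7² = 98.
d(A,B) + d(B,C) - d(A,C) = 25 + 25 - 98 = 50 - 98 = -48. This is < 0, so the triangle inequality FAILS for these points (squared-Euclidean is not a metric).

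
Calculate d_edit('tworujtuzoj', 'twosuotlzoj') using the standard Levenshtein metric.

Let D[i][j] be the edit distance between the first i characters of 'tworujtuzoj' and the first j characters of 'twosuotlzoj', with D[i][0] = i, D[0][j] = j, and D[i][j] = D[i-1][j-1] if the characters match, else 1 + min(D[i-1][j], D[i][j-1], D[i-1][j-1]). Filling the table (rows: prefixes of 'tworujtuzoj', columns: prefixes of 'twosuotlzoj'):
     ε  t  w  o  s  u  o  t  l  z  o  j
  ε  0  1  2  3  4  5  6  7  8  9 10 11
  t  1  0  1  2  3  4  5  6  7  8  9 10
  w  2  1  0  1  2  3  4  5  6  7  8  9
  o  3  2  1  0  1  2  3  4  5  6  7  8
  r  4  3  2  1  1  2  3  4  5  6  7  8
  u  5  4  3  2  2  1  2  3  4  5  6  7
  j  6  5  4  3  3  2  2  3  4  5  6  6
  t  7  6  5  4  4  3  3  2  3  4  5  6
  u  8  7  6  5  5  4  4  3  3  4  5  6
  z  9  8  7  6  6  5  5  4  4  3  4  5
  o 10  9  8  7  7  6  5  5  5  4  3  4
  j 11 10  9  8  8  7  6  6  6  5  4  3
The bottom-right entry gives D[11][11] = 3, so no sequence of fewer than 3 edits works. Backtracking through the table gives one optimal edit sequence (3 edits):
  tworujtuzoj → twosujtuzoj (sub r→s @4)
  twosujtuzoj → twosuotuzoj (sub j→o @6)
  twosuotuzoj → twosuotlzoj (sub u→l @8)
Edit distance = 3.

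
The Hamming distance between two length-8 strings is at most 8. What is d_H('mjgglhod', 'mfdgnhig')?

Differing positions: 2, 3, 5, 7, 8. Hamming distance = 5. The maximum possible Hamming distance for length-8 strings is 8, so d_H/8 = 5/8 = 0.625.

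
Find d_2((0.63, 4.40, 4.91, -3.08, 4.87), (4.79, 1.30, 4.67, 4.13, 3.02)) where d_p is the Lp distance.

(Σ|x_i - y_i|^2)^(1/2) = (|0.63 - 4.79|^2 + |4.4 - 1.3|^2 + |4.91 - 4.67|^2 + |-3.08 - 4.13|^2 + |4.87 - 3.02|^2)^(1/2)
= (4.16^2 + 3.1^2 + 0.24^2 + 7.21^2 + 1.85^2)^(1/2) = (17.3056 + 9.61 + 0.0576 + 51.9841 + 3.4225)^(1/2) = (82.3798)^(1/2) ≈ 9.0763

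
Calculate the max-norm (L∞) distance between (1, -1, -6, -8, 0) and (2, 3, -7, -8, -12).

max(|x_i - y_i|) = max(|1 - 2|, |-1 - 3|, |-6 - (-7)|, |-8 - (-8)|, |0 - (-12)|) = max(1, 4, 1, 0, 12) = 12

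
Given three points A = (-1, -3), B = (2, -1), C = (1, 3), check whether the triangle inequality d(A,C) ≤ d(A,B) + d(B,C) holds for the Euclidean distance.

d(A,B) = √(3² + 2²) = √13 ≈ 3.6056, d(B,C) = √(1² + 4²) = √17 ≈ 4.1231, d(A,C) = √(2² + 6²) = √40 ≈ 6.3246.
d(A,C) ≈ 6.3246 ≤ 3.6056 + 4.1231 = 7.7287. Triangle inequality is satisfied.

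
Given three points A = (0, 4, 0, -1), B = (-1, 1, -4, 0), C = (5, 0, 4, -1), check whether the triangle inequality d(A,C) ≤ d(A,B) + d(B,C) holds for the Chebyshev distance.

d(A,B) = max(1, 3, 4, 1) = 4, d(B,C) = max(6, 1, 8, 1) = 8, d(A,C) = max(5, 4, 4, 0) = 5.
d(A,C) = 5 ≤ 4 + 8 = 12. Triangle inequality is satisfied.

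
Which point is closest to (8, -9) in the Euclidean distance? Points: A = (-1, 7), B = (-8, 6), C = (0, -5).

Distances: d(A) ≈ 18.3576, d(B) ≈ 21.9317, d(C) ≈ 8.9443. Nearest: C = (0, -5) with distance 8.9443.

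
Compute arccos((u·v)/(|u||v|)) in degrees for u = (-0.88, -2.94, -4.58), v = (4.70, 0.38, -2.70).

With u = (-0.88, -2.94, -4.58), v = (4.70, 0.38, -2.70):
u·v = (-0.88)·4.7 + (-2.94)·0.38 + (-4.58)·(-2.7) = (-4.136) + (-1.1172) + 12.366 = 7.1128.
|u| = √((-0.88)² + (-2.94)² + (-4.58)²) = √(0.7744 + 8.6436 + 20.9764) = √30.3944, |v| = √(4.7² + 0.38² + (-2.7)²) = √(22.09 + 0.1444 + 7.29) = √29.5244.
cos θ = (u·v)/(|u||v|) = 7.1128/(√30.3944·√29.5244) ≈ 0.23744
θ = arccos(0.23744) ≈ 76.26°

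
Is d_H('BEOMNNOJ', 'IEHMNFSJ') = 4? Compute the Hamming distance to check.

Differing positions: 1, 3, 6, 7. Hamming distance = 4, so the claim is true.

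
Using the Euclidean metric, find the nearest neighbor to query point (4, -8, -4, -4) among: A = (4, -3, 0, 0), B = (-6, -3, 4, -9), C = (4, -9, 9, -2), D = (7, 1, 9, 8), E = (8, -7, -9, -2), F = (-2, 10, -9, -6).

Distances: d(A) ≈ 7.5498, d(B) ≈ 14.6287, d(C) ≈ 13.1909, d(D) ≈ 20.0749, d(E) ≈ 6.7823, d(F) ≈ 19.7231. Nearest: E = (8, -7, -9, -2) with distance 6.7823.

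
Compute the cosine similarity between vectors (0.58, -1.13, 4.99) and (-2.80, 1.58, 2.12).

With u = (0.58, -1.13, 4.99), v = (-2.80, 1.58, 2.12):
u·v = 0.58·(-2.8) + (-1.13)·1.58 + 4.99·2.12 = (-1.624) + (-1.7854) + 10.5788 = 7.1694.
|u| = √(0.58² + (-1.13)² + 4.99²) = √(0.3364 + 1.2769 + 24.9001) = √26.5134, |v| = √((-2.8)² + 1.58² + 2.12²) = √(7.84 + 2.4964 + 4.4944) = √14.8308.
cos θ = (u·v)/(|u||v|) = 7.1694/(√26.5134·√14.8308) ≈ 0.3615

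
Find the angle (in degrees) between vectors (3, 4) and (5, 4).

With u = (3, 4), v = (5, 4):
u·v = 3·5 + 4·4 = 15 + 16 = 31.
|u| = √(3² + 4²) = √25, |v| = √(5² + 4²) = √41, so |u||v| = √(25·41) = √1025.
cos θ = (u·v)/(|u||v|) = 31/√1025 ≈ 0.968277
θ = arccos(0.968277) ≈ 14.47°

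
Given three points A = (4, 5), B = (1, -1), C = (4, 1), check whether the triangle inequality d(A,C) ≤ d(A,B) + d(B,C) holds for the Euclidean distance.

d(A,B) = √(3² + 6²) = √45 ≈ 6.7082, d(B,C) = √(3² + 2²) = √13 ≈ 3.6056, d(A,C) = √(0² + 4²) = √16 = 4.
d(A,C) = 4 ≤ 6.7082 + 3.6056 = 10.3138. Triangle inequality is satisfied.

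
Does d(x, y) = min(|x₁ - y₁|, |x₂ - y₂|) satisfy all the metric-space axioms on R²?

No. d fails identity of indiscernibles: take x = (-3, 0) and y = (-3, 9). Then d(x,y) = min(|-3 - (-3)|, |0 - 9|) = min(0, 9) = 0, yet x ≠ y.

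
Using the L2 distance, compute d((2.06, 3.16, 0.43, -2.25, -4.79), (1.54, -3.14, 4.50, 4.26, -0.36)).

(Σ|x_i - y_i|^2)^(1/2) = (|2.06 - 1.54|^2 + |3.16 - (-3.14)|^2 + |0.43 - 4.5|^2 + |-2.25 - 4.26|^2 + |-4.79 - (-0.36)|^2)^(1/2)
= (0.52^2 + 6.3^2 + 4.07^2 + 6.51^2 + 4.43^2)^(1/2) = (0.2704 + 39.69 + 16.5649 + 42.3801 + 19.6249)^(1/2) = (118.5303)^(1/2) ≈ 10.8872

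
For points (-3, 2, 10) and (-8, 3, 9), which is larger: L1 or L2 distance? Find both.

L1 = |-3 - (-8)| + |2 - 3| + |10 - 9| = 5 + 1 + 1 = 7
L2 = √(5² + 1² + 1²) = √27 ≈ 5.1962
L1 ≥ L2 always (equality iff movement is along one axis); L1 > L2 here.
Ratio L1/L2 = 7/√27 ≈ 1.3472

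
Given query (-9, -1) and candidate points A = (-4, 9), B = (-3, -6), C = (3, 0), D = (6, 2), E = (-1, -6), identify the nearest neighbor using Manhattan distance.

Distances: d(A) = 15, d(B) = 11, d(C) = 13, d(D) = 18, d(E) = 13. Nearest: B = (-3, -6) with distance 11.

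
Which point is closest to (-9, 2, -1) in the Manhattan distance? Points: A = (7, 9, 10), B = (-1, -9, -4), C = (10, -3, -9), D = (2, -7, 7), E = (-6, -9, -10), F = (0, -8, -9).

Distances: d(A) = 34, d(B) = 22, d(C) = 32, d(D) = 28, d(E) = 23, d(F) = 27. Nearest: B = (-1, -9, -4) with distance 22.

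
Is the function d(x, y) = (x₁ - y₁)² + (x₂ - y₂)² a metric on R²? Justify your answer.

No. The squared Euclidean distance fails the triangle inequality. Counterexample: x = (0, 0), y = (4, 4), z = (8, 8). d(x,z) = 8² + 8² = 128, but d(x,y) + d(y,z) = (4² + 4²) + (4² + 4²) = 32 + 32 = 64. Since 128 > 64, the triangle inequality is violated. (Note: √d, the ordinary Euclidean distance, IS a metric.)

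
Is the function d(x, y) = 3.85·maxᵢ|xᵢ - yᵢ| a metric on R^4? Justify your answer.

Yes. The L∞ (Chebyshev) norm induces a metric on R^4, and multiplying a metric by a positive constant 3.85 > 0 preserves all four axioms: non-negativity (3.85·||x-y|| ≥ 0), identity (3.85·||x-y|| = 0 ⟺ ||x-y|| = 0 ⟺ x = y), symmetry (||x-y|| = ||y-x||), and the triangle inequality (3.85·||x-z|| ≤ 3.85·||x-y|| + 3.85·||y-z||). So d is a metric.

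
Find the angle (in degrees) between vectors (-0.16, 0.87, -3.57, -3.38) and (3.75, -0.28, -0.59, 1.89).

With u = (-0.16, 0.87, -3.57, -3.38), v = (3.75, -0.28, -0.59, 1.89):
u·v = (-0.16)·3.75 + 0.87·(-0.28) + (-3.57)·(-0.59) + (-3.38)·1.89 = (-0.6) + (-0.2436) + 2.1063 + (-6.3882) = -5.1255.
|u| = √((-0.16)² + 0.87² + (-3.57)² + (-3.38)²) = √(0.0256 + 0.7569 + 12.7449 + 11.4244) = √24.9518, |v| = √(3.75² + (-0.28)² + (-0.59)² + 1.89²) = √(14.0625 + 0.0784 + 0.3481 + 3.5721) = √18.0611.
cos θ = (u·v)/(|u||v|) = -5.1255/(√24.9518·√18.0611) ≈ -0.241442
θ = arccos(-0.241442) ≈ 103.97°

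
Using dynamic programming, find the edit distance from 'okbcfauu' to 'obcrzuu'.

Let D[i][j] be the edit distance between the first i characters of 'okbcfauu' and the first j characters of 'obcrzuu', with D[i][0] = i, D[0][j] = j, and D[i][j] = D[i-1][j-1] if the characters match, else 1 + min(D[i-1][j], D[i][j-1], D[i-1][j-1]). Filling the table (rows: prefixes of 'okbcfauu', columns: prefixes of 'obcrzuu'):
     ε  o  b  c  r  z  u  u
  ε  0  1  2  3  4  5  6  7
  o  1  0  1  2  3  4  5  6
  k  2  1  1  2  3  4  5  6
  b  3  2  1  2  3  4  5  6
  c  4  3  2  1  2  3  4  5
  f  5  4  3  2  2  3  4  5
  a  6  5  4  3  3  3  4  5
  u  7  6  5  4  4  4  3  4
  u  8  7  6  5  5  5  4  3
The bottom-right entry gives D[8][7] = 3, so no sequence of fewer than 3 edits works. Backtracking through the table gives one optimal edit sequence (3 edits):
  okbcfauu → obcfauu (del k @2)
  obcfauu → obcrauu (sub f→r @4)
  obcrauu → obcrzuu (sub a→z @5)
Edit distance = 3.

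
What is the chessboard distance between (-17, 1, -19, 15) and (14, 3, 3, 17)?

max(|x_i - y_i|) = max(|-17 - 14|, |1 - 3|, |-19 - 3|, |15 - 17|) = max(31, 2, 22, 2) = 31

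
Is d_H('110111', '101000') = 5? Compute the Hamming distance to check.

Differing positions: 2, 3, 4, 5, 6. Hamming distance = 5, so the claim is true.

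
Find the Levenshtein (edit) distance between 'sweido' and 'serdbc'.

Let D[i][j] be the edit distance between the first i characters of 'sweido' and the first j characters of 'serdbc', with D[i][0] = i, D[0][j] = j, and D[i][j] = D[i-1][j-1] if the characters match, else 1 + min(D[i-1][j], D[i][j-1], D[i-1][j-1]). Filling the table (rows: prefixes of 'sweido', columns: prefixes of 'serdbc'):
     ε  s  e  r  d  b  c
  ε  0  1  2  3  4  5  6
  s  1  0  1  2  3  4  5
  w  2  1  1  2  3  4  5
  e  3  2  1  2  3  4  5
  i  4  3  2  2  3  4  5
  d  5  4  3  3  2  3  4
  o  6  5  4  4  3  3  4
The bottom-right entry gives D[6][6] = 4, so no sequence of fewer than 4 edits works. Backtracking through the table gives one optimal edit sequence (4 edits):
  sweido → seido (del w @2)
  seido → serdo (sub i→r @3)
  serdo → serdbo (ins b @5)
  serdbo → serdbc (sub o→c @6)
Edit distance = 4.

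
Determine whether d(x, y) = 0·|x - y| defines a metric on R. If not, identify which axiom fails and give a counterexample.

No. With c = 0, d(x,y) = 0 for all x, y. This fails identity of indiscernibles: d(7, 11) = 0 but 7 ≠ 11.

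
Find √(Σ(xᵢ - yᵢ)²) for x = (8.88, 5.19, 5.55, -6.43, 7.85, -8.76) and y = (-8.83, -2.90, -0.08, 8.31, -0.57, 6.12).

√(Σ(x_i - y_i)²) = √((8.88 - (-8.83))² + (5.19 - (-2.9))² + (5.55 - (-0.08))² + (-6.43 - 8.31)² + (7.85 - (-0.57))² + (-8.76 - 6.12)²)
= √(17.71² + 8.09² + 5.63² + (-14.74)² + 8.42² + (-14.88)²) = √(313.6441 + 65.4481 + 31.6969 + 217.2676 + 70.8964 + 221.4144) = √920.3675 ≈ 30.3376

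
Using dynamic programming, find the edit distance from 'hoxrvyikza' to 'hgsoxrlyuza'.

Let D[i][j] be the edit distance between the first i characters of 'hoxrvyikza' and the first j characters of 'hgsoxrlyuza', with D[i][0] = i, D[0][j] = j, and D[i][j] = D[i-1][j-1] if the characters match, else 1 + min(D[i-1][j], D[i][j-1], D[i-1][j-1]). Filling the table (rows: prefixes of 'hoxrvyikza', columns: prefixes of 'hgsoxrlyuza'):
     ε  h  g  s  o  x  r  l  y  u  z  a
  ε  0  1  2  3  4  5  6  7  8  9 10 11
  h  1  0  1  2  3  4  5  6  7  8  9 10
  o  2  1  1  2  2  3  4  5  6  7  8  9
  x  3  2  2  2  3  2  3  4  5  6  7  8
  r  4  3  3  3  3  3  2  3  4  5  6  7
  v  5  4  4  4  4  4  3  3  4  5  6  7
  y  6  5  5  5  5  5  4  4  3  4  5  6
  i  7  6  6  6  6  6  5  5  4  4  5  6
  k  8  7  7  7  7  7  6  6  5  5  5  6
  z  9  8  8  8  8  8  7  7  6  6  5  6
  a 10  9  9  9  9  9  8  8  7  7  6  5
The bottom-right entry gives D[10][11] = 5, so no sequence of fewer than 5 edits works. Backtracking through the table gives one optimal edit sequence (5 edits):
  hoxrvyikza → hgoxrvyikza (ins g @2)
  hgoxrvyikza → hgsoxrvyikza (ins s @3)
  hgsoxrvyikza → hgsoxrlyikza (sub v→l @7)
  hgsoxrlyikza → hgsoxrlykza (del i @9)
  hgsoxrlykza → hgsoxrlyuza (sub k→u @9)
Edit distance = 5.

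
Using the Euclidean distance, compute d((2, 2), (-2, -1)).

(Σ|x_i - y_i|^2)^(1/2) = (|2 - (-2)|^2 + |2 - (-1)|^2)^(1/2)
= (4^2 + 3^2)^(1/2) = (16 + 9)^(1/2) = (25)^(1/2) = 5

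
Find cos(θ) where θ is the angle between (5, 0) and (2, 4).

With u = (5, 0), v = (2, 4):
u·v = 5·2 + 0·4 = 10 + 0 = 10.
|u| = √(5² + 0²) = √25, |v| = √(2² + 4²) = √20, so |u||v| = √(25·20) = √500.
cos θ = (u·v)/(|u||v|) = 10/√500 ≈ 0.4472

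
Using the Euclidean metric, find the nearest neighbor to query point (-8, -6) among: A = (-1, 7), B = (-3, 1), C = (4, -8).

Distances: d(A) ≈ 14.7648, d(B) ≈ 8.6023, d(C) ≈ 12.1655. Nearest: B = (-3, 1) with distance 8.6023.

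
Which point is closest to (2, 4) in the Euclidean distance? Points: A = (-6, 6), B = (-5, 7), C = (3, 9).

Distances: d(A) ≈ 8.2462, d(B) ≈ 7.6158, d(C) ≈ 5.099. Nearest: C = (3, 9) with distance 5.099.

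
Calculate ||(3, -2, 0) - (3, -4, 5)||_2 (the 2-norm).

(Σ|x_i - y_i|^2)^(1/2) = (|3 - 3|^2 + |-2 - (-4)|^2 + |0 - 5|^2)^(1/2)
= (0^2 + 2^2 + 5^2)^(1/2) = (0 + 4 + 25)^(1/2) = (29)^(1/2) ≈ 5.3852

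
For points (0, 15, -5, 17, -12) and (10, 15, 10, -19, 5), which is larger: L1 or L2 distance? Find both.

L1 = |0 - 10| + |15 - 15| + |-5 - 10| + |17 - (-19)| + |-12 - 5| = 10 + 0 + 15 + 36 + 17 = 78
L2 = √(10² + 0² + 15² + 36² + 17²) = √1910 ≈ 43.7035
L1 ≥ L2 always (equality iff movement is along one axis); L1 > L2 here.
Ratio L1/L2 = 78/√1910 ≈ 1.7848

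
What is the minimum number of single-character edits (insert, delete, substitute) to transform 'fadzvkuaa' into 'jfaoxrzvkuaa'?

Let D[i][j] be the edit distance between the first i characters of 'fadzvkuaa' and the first j characters of 'jfaoxrzvkuaa', with D[i][0] = i, D[0][j] = j, and D[i][j] = D[i-1][j-1] if the characters match, else 1 + min(D[i-1][j], D[i][j-1], D[i-1][j-1]). Filling the table (rows: prefixes of 'fadzvkuaa', columns: prefixes of 'jfaoxrzvkuaa'):
     ε  j  f  a  o  x  r  z  v  k  u  a  a
  ε  0  1  2  3  4  5  6  7  8  9 10 11 12
  f  1  1  1  2  3  4  5  6  7  8  9 10 11
  a  2  2  2  1  2  3  4  5  6  7  8  9 10
  d  3  3  3  2  2  3  4  5  6  7  8  9 10
  z  4  4  4  3  3  3  4  4  5  6  7  8  9
  v  5  5  5  4  4  4  4  5  4  5  6  7  8
  k  6  6  6  5  5  5  5  5  5  4  5  6  7
  u  7  7  7  6  6  6  6  6  6  5  4  5  6
  a  8  8  8  7  7  7  7  7  7  6  5  4  5
  a  9  9  9  8  8  8  8  8  8  7  6  5  4
The bottom-right entry gives D[9][12] = 4, so no sequence of fewer than 4 edits works. Backtracking through the table gives one optimal edit sequence (4 edits):
  fadzvkuaa → jfadzvkuaa (ins j @1)
  jfadzvkuaa → jfaodzvkuaa (ins o @4)
  jfaodzvkuaa → jfaoxdzvkuaa (ins x @5)
  jfaoxdzvkuaa → jfaoxrzvkuaa (sub d→r @6)
Edit distance = 4.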